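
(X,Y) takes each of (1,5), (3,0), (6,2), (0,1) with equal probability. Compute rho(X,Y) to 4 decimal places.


Cov(X,Y) = -0.7500, Var(X) = 5.2500, Var(Y) = 3.5000
rho = Cov/(sqrt(VarX)*sqrt(VarY)) = -0.1750

-0.1750


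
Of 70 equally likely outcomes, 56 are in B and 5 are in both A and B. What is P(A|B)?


P(A|B) = P(A∩B)/P(B) = (5/70)/(56/70) = 5/56

5/56


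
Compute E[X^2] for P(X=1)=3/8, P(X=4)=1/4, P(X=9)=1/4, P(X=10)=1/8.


E[X^2] = sum(g(x)*P(x))
= 1*3/8 + 16*1/4 + 81*1/4 + 100*1/8
= 297/8

297/8


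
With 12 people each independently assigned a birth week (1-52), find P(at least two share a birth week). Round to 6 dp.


P(all different) = prod((52-i)/52 for i=0..11) = 0.252908
P(at least one match) = 1 - 0.252908 = 0.747092

0.747092


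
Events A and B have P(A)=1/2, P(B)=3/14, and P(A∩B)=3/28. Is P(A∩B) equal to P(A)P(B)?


P(A)*P(B) = 1/2*3/14 = 3/28
P(A∩B) = 3/28, which equals P(A)P(B), so independent

Yes, A and B are independent


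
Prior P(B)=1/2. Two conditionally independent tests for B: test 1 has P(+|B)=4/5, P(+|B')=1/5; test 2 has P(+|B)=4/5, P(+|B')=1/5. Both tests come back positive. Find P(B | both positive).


After test 1: P(+) = 4/5*1/2 + 1/5*1/2 = 1/2
P(B|+) = (2/5)/(1/2) = 4/5
After test 2 (use post1 as new prior): P(+) = 4/5*4/5 + 1/5*1/5 = 17/25
P(B|+,+) = (16/25)/(17/25) = 16/17

16/17


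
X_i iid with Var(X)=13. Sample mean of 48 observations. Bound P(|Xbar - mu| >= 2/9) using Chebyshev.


Var(Xbar) = Var(X)/n = 13/48
Chebyshev: P(|Xbar-mu| >= 2/9) <= Var(Xbar)/(2/9)^2 = (13/48)/(4/81) = 351/64
Bound exceeds 1, so trivial bound: 1

1


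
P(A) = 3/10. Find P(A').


P(A') = 1 - P(A) = 1 - 3/10 = 7/10

7/10


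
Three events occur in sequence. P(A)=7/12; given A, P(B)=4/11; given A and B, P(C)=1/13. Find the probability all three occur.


P(A∩B∩C) = P(A) * P(B|A) * P(C|A∩B)
= 7/12 * 4/11 * 1/13
= 7/33 * 1/13 = 7/429

7/429


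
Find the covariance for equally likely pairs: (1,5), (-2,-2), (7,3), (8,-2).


E[X]=7/2, E[Y]=1, E[XY]=7/2
Cov(X,Y) = E[XY] - E[X]E[Y] = 7/2 - 7/2*1 = 0

0


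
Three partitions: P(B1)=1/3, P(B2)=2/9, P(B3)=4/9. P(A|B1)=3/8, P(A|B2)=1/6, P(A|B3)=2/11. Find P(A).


P(A) = P(A|B1)P(B1) + P(A|B2)P(B2) + P(A|B3)P(B3)
= 3/8*1/3 + 1/6*2/9 + 2/11*4/9
= 1/8 + 1/27 + 8/99 = 577/2376

577/2376


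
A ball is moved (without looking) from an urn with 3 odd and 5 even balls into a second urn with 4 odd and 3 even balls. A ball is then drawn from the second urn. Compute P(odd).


P(transfer odd) = 3/8; P(transfer even) = 5/8
If odd transferred: Urn II has 5 odd of 8, so P(odd|odd moved) = 5/8
If even transferred: Urn II has 4 odd of 8, so P(odd|even moved) = 1/2
By total probability: P(odd) = 3/8*5/8 + 5/8*1/2 = 35/64

35/64


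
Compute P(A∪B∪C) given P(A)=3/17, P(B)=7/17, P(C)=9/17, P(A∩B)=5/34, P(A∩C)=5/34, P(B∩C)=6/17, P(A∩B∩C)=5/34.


P(A∪B∪C) = P(A)+P(B)+P(C) - P(AB)-P(AC)-P(BC) + P(ABC)
= 3/17+7/17+9/17 - 5/34-5/34-6/17 + 5/34
= 21/34

21/34


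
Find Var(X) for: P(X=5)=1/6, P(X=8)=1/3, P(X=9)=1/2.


E[X] = 8, E[X^2] = 66
Var(X) = E[X^2] - (E[X])^2 = 66 - (8)^2 = 2

2


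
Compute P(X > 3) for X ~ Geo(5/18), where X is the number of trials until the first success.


P(X > 3) = P(first 3 trials all fail) = (1-p)^3 = (13/18)^3 = 2197/5832

2197/5832


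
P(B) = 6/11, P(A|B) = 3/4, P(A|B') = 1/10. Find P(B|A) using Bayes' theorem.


P(A) = P(A|B)P(B) + P(A|B')P(B') = 3/4*6/11 + 1/10*5/11 = 5/11
P(B|A) = P(A|B)P(B)/P(A) = (9/22)/(5/11) = 9/10

9/10


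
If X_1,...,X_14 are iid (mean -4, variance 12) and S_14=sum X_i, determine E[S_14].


E[S_n] = n*E[X_1] = 14*-4 = -56

-56


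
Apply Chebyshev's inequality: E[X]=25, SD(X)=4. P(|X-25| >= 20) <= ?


k = 20/4 = 5
Chebyshev: P(|X-mu| >= k*sigma) <= 1/k^2 = 1/5^2 = 1/25

1/25


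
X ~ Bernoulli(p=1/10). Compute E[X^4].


For Bernoulli: X in {0,1}
E[X^4] = 0^4*(1-1/10) + 1^4*1/10 = 1/10

1/10


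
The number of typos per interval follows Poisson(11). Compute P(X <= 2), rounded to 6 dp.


P(X<=2) = e^(-11)*11^0/0! + e^(-11)*11^1/1! + e^(-11)*11^2/2!
≈ 0.0000167017 + 0.0001837187 + 0.0010104529
= 0.0012108733
≈ 0.001211

0.001211


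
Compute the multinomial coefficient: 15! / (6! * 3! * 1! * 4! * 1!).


15! = 1307674368000
Denominator: 6!=720 * 3!=6 * 1!=1 * 4!=24 * 1!=1
Coefficient = 1307674368000 / 103680 = 12612600

12612600


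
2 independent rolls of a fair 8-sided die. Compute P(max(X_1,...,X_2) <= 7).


P(max <= 7) = P(all X_i <= 7) = (P(X_1 <= 7))^2
= (7/8)^2 = 49/64

49/64


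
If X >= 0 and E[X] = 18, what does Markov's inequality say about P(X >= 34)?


Markov: P(X >= a) <= E[X]/a
P(X >= 34) <= 18/34 = 9/17

9/17


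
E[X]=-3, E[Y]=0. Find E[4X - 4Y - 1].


E[4X - 4Y - 1] = 4*E[X] - 4*E[Y] - 1
= (4)*(-3) + (-4)*(0) + (-1)
= -12 + 0 - 1 = -13

-13


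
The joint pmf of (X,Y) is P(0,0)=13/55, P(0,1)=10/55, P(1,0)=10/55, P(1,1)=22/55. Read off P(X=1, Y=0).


Read from table: P(X=1, Y=0) = 10/55 = 2/11

2/11


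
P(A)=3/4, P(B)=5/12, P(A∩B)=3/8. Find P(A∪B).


P(A∪B) = P(A) + P(B) - P(A∩B)
= 3/4 + 5/12 - 3/8 = 19/24

19/24


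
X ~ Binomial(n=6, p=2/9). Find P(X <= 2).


P(X<=2) = P(X=0) + P(X=1) + P(X=2)
= 117649/531441 + 67228/177147 + 48020/177147
= 463393/531441

463393/531441


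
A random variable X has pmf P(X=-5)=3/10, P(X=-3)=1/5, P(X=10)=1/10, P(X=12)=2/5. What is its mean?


E[X] = sum(x * P(x))
= -5*3/10 - 3*1/5 + 10*1/10 + 12*2/5
= 37/10

37/10


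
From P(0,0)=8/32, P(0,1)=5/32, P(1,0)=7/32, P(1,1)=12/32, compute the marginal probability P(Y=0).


P(Y=0) = P(0,0)+P(1,0) = 8/32 + 7/32 = 15/32

15/32


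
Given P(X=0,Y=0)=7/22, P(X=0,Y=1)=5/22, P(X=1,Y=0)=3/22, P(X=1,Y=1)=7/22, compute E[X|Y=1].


P(Y=1) = 12/22
E[X|Y=1] = (0*5 + 1*7)/12 = 7/12

7/12


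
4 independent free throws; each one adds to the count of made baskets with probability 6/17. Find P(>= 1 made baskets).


P(at least one) = 1 - P(none)
P(none) = (1 - 6/17)^4 = (11/17)^4 = 14641/83521
P(at least one) = 1 - 14641/83521 = 68880/83521

68880/83521


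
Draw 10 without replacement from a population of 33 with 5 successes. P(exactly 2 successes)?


P(X=2) = C(5,2)*C(28,8) / C(33,10)
= 10*3108105 / 92561040
= 31081050/92561040 = 2415/7192

2415/7192


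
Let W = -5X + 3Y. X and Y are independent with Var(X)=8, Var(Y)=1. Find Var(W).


Independence => Cov(X,Y)=0
Var(-5X + 3Y) = (-5)^2*Var(X) + 3^2*Var(Y)
= 25*8 + 9*1 = 209

209


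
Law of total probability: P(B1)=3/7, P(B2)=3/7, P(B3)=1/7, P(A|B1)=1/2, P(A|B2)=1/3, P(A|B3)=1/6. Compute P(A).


P(A) = P(A|B1)P(B1) + P(A|B2)P(B2) + P(A|B3)P(B3)
= 1/2*3/7 + 1/3*3/7 + 1/6*1/7
= 3/14 + 1/7 + 1/42 = 8/21

8/21


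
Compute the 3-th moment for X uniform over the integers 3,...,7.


E[X^3] = (1/5) * sum(x^3 for x=3..7)
= 775/5 = 155

155


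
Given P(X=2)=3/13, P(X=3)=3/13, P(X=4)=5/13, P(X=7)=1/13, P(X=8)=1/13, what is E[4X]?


E[4X] = sum(g(x)*P(x))
= 8*3/13 + 12*3/13 + 16*5/13 + 28*1/13 + 32*1/13
= 200/13

200/13


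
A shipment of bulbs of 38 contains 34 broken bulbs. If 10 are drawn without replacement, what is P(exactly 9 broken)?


P(X=9) = C(34,9)*C(4,1) / C(38,10)
= 52451256*4 / 472733756
= 209805024/472733756 = 312/703

312/703


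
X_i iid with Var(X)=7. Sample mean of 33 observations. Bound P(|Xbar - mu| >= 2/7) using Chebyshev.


Var(Xbar) = Var(X)/n = 7/33
Chebyshev: P(|Xbar-mu| >= 2/7) <= Var(Xbar)/(2/7)^2 = (7/33)/(4/49) = 343/132
Bound exceeds 1, so trivial bound: 1

1


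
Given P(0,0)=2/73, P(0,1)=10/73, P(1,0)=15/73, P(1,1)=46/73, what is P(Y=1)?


P(Y=1) = P(0,1)+P(1,1) = 10/73 + 46/73 = 56/73

56/73


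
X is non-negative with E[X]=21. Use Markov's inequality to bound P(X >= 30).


Markov: P(X >= a) <= E[X]/a
P(X >= 30) <= 21/30 = 7/10

7/10


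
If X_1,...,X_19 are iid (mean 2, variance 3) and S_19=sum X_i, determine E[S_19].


E[S_n] = n*E[X_1] = 19*2 = 38

38


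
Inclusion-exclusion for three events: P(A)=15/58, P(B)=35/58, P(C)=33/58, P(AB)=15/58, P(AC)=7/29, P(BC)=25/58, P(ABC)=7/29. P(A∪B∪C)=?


P(A∪B∪C) = P(A)+P(B)+P(C) - P(AB)-P(AC)-P(BC) + P(ABC)
= 15/58+35/58+33/58 - 15/58-7/29-25/58 + 7/29
= 43/58

43/58


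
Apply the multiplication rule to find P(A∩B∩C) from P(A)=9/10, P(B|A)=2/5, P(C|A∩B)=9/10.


P(A∩B∩C) = P(A) * P(B|A) * P(C|A∩B)
= 9/10 * 2/5 * 9/10
= 9/25 * 9/10 = 81/250

81/250


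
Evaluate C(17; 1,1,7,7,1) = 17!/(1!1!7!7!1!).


17! = 355687428096000
Denominator: 1!=1 * 1!=1 * 7!=5040 * 7!=5040 * 1!=1
Coefficient = 355687428096000 / 25401600 = 14002560

14002560


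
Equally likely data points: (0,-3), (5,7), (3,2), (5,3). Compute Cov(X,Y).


E[X]=13/4, E[Y]=9/4, E[XY]=14
Cov(X,Y) = E[XY] - E[X]E[Y] = 14 - 13/4*9/4 = 107/16

107/16


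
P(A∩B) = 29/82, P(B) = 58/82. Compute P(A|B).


P(A|B) = P(A∩B)/P(B) = (29/82)/(58/82) = 29/58 = 1/2

1/2


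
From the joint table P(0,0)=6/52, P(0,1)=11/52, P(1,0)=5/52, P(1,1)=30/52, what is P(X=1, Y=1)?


Read from table: P(X=1, Y=1) = 30/52 = 15/26

15/26


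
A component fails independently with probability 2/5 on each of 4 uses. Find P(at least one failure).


P(at least one) = 1 - P(none)
P(none) = (1 - 2/5)^4 = (3/5)^4 = 81/625
P(at least one) = 1 - 81/625 = 544/625

544/625


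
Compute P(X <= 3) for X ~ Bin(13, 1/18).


P(X<=3) = P(X=0) + P(X=1) + P(X=2) + P(X=3)
= 9904578032905937/20822964865671168 + 7574089083986893/20822964865671168 + 445534651999229/3470494144278528 + 288287127764207/10411482432835584
= 10364224642208309/10411482432835584

10364224642208309/10411482432835584


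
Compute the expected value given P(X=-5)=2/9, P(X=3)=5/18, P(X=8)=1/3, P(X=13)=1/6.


E[X] = sum(x * P(x))
= -5*2/9 + 3*5/18 + 8*1/3 + 13*1/6
= 41/9

41/9


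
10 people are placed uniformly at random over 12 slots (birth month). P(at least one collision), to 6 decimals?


P(all different) = prod((12-i)/12 for i=0..9) = 0.003868
P(at least one match) = 1 - 0.003868 = 0.996132

0.996132


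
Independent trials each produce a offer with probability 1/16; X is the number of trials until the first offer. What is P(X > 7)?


P(X > 7) = P(first 7 trials all fail) = (1-p)^7 = (15/16)^7 = 170859375/268435456

170859375/268435456


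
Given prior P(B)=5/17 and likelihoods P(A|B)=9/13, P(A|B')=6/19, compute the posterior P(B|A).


P(A) = P(A|B)P(B) + P(A|B')P(B') = 9/13*5/17 + 6/19*12/17 = 1791/4199
P(B|A) = P(A|B)P(B)/P(A) = (45/221)/(1791/4199) = 95/199

95/199


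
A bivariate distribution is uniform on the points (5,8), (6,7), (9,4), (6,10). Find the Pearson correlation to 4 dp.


Cov(X,Y) = -2.6250, Var(X) = 2.2500, Var(Y) = 4.6875
rho = Cov/(sqrt(VarX)*sqrt(VarY)) = -0.8083

-0.8083


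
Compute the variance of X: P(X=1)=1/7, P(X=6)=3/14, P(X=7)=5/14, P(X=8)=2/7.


E[X] = 87/14, E[X^2] = 611/14
Var(X) = E[X^2] - (E[X])^2 = 611/14 - (87/14)^2 = 985/196

985/196


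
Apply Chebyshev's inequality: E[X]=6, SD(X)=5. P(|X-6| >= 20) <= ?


k = 20/5 = 4
Chebyshev: P(|X-mu| >= k*sigma) <= 1/k^2 = 1/4^2 = 1/16

1/16


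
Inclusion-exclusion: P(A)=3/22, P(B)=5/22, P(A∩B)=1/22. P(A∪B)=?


P(A∪B) = P(A) + P(B) - P(A∩B)
= 3/22 + 5/22 - 1/22 = 7/22

7/22


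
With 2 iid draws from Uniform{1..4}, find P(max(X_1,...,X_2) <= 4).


P(max <= 4) = P(all X_i <= 4) = (P(X_1 <= 4))^2
= (4/4)^2 = 1^2 = 1

1


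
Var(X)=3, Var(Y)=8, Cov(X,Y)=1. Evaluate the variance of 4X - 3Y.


Var(4X - 3Y) = 4^2*Var(X) + (-3)^2*Var(Y) + 2*4*(-3)*Cov(X,Y)
= 16*3 + 9*8 - 24*1
= 48 + 72 - 24 = 96

96


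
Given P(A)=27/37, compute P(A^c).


P(A') = 1 - P(A) = 1 - 27/37 = 10/37

10/37


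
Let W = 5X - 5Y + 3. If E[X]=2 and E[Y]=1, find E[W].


E[5X - 5Y + 3] = 5*E[X] - 5*E[Y] + 3
= (5)*(2) + (-5)*(1) + (3)
= 10 - 5 + 3 = 8

8


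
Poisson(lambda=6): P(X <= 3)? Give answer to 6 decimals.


P(X<=3) = e^(-6)*6^0/0! + e^(-6)*6^1/1! + e^(-6)*6^2/2! + e^(-6)*6^3/3!
≈ 0.0024787522 + 0.0148725131 + 0.0446175392 + 0.0892350784
= 0.1512038829
≈ 0.151204

0.151204


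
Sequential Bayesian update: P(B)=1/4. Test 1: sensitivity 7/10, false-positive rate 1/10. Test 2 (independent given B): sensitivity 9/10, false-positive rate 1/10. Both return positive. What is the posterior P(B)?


After test 1: P(+) = 7/10*1/4 + 1/10*3/4 = 1/4
P(B|+) = (7/40)/(1/4) = 7/10
After test 2 (use post1 as new prior): P(+) = 9/10*7/10 + 1/10*3/10 = 33/50
P(B|+,+) = (63/100)/(33/50) = 21/22

21/22


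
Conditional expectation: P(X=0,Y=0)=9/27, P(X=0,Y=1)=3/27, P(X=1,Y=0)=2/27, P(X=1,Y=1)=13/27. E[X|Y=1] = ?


P(Y=1) = 16/27
E[X|Y=1] = (0*3 + 1*13)/16 = 13/16

13/16


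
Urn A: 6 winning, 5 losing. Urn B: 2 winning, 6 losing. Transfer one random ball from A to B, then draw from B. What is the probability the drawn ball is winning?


P(transfer winning) = 6/11; P(transfer losing) = 5/11
If winning transferred: Urn II has 3 winning of 9, so P(winning|winning moved) = 1/3
If losing transferred: Urn II has 2 winning of 9, so P(winning|losing moved) = 2/9
By total probability: P(winning) = 6/11*1/3 + 5/11*2/9 = 28/99

28/99


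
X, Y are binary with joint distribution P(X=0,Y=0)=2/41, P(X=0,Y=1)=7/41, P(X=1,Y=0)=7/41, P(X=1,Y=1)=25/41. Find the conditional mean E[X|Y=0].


P(Y=0) = 9/41
E[X|Y=0] = (0*2 + 1*7)/9 = 7/9

7/9


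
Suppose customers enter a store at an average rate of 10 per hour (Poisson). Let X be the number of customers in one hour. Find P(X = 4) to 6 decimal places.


P(X=4) = e^(-10) * 10^4 / 4!
≈ 0.00004539992976 * 10000 / 24
≈ 0.018917

0.018917


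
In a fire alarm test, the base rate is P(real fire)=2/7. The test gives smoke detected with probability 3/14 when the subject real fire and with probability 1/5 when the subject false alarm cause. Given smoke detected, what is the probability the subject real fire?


P(A) = P(A|B)P(B) + P(A|B')P(B') = 3/14*2/7 + 1/5*5/7 = 10/49
P(B|A) = P(A|B)P(B)/P(A) = (3/49)/(10/49) = 3/10

3/10


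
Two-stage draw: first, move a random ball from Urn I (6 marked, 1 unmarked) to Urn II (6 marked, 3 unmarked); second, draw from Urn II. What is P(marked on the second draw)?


P(transfer marked) = 6/7; P(transfer unmarked) = 1/7
If marked transferred: Urn II has 7 marked of 10, so P(marked|marked moved) = 7/10
If unmarked transferred: Urn II has 6 marked of 10, so P(marked|unmarked moved) = 3/5
By total probability: P(marked) = 6/7*7/10 + 1/7*3/5 = 24/35

24/35


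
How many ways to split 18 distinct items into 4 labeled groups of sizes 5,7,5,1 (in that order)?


18! = 6402373705728000
Denominator: 5!=120 * 7!=5040 * 5!=120 * 1!=1
Coefficient = 6402373705728000 / 72576000 = 88216128

88216128


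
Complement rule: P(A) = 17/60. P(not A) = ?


P(A') = 1 - P(A) = 1 - 17/60 = 43/60

43/60


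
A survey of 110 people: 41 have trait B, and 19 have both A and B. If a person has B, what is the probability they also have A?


P(A|B) = P(A∩B)/P(B) = (19/110)/(41/110) = 19/41

19/41


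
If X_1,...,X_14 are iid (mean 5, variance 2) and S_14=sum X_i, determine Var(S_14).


By independence, Var(S_n) = n*Var(X_1) = 14*2 = 28

28


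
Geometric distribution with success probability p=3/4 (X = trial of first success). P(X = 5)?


P(X=5) = (1-p)^4 * p = (1/4)^4 * 3/4
= 1/256 * 3/4 = 3/1024

3/1024


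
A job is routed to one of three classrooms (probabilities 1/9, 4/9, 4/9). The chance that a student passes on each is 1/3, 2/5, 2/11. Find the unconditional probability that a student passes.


P(A) = P(A|B1)P(B1) + P(A|B2)P(B2) + P(A|B3)P(B3)
= 1/3*1/9 + 2/5*4/9 + 2/11*4/9
= 1/27 + 8/45 + 8/99 = 439/1485

439/1485


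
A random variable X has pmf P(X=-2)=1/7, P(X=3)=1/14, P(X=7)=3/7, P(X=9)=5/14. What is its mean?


E[X] = sum(x * P(x))
= -2*1/7 + 3*1/14 + 7*3/7 + 9*5/14
= 43/7

43/7


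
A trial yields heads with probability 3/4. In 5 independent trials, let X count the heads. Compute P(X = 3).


P(X=3) = C(5,3) * p^3 * (1-p)^2
= 10 * 27/64 * 1/16
= 135/512

135/512


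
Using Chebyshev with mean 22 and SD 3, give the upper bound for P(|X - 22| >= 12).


k = 12/3 = 4
Chebyshev: P(|X-mu| >= k*sigma) <= 1/k^2 = 1/4^2 = 1/16

1/16


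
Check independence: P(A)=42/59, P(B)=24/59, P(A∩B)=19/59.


P(A)*P(B) = 42/59*24/59 = 1008/3481
P(A∩B) = 19/59 != 1008/3481, so not independent

No, A and B are not independent


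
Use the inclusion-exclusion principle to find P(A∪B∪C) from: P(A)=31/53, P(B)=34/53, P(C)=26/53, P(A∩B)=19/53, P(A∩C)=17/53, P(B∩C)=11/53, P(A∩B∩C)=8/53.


P(A∪B∪C) = P(A)+P(B)+P(C) - P(AB)-P(AC)-P(BC) + P(ABC)
= 31/53+34/53+26/53 - 19/53-17/53-11/53 + 8/53
= 52/53

52/53


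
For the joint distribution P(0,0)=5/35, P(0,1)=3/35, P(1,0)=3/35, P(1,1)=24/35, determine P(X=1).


P(X=1) = P(1,0)+P(1,1) = 3/35 + 24/35 = 27/35

27/35


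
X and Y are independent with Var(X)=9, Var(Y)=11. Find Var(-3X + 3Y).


Independence => Cov(X,Y)=0
Var(-3X + 3Y) = (-3)^2*Var(X) + 3^2*Var(Y)
= 9*9 + 9*11 = 180

180


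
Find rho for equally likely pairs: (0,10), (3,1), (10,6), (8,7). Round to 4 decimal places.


Cov(X,Y) = -1.7500, Var(X) = 15.6875, Var(Y) = 10.5000
rho = Cov/(sqrt(VarX)*sqrt(VarY)) = -0.1364

-0.1364


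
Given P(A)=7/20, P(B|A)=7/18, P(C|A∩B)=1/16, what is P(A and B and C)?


P(A∩B∩C) = P(A) * P(B|A) * P(C|A∩B)
= 7/20 * 7/18 * 1/16
= 49/360 * 1/16 = 49/5760

49/5760


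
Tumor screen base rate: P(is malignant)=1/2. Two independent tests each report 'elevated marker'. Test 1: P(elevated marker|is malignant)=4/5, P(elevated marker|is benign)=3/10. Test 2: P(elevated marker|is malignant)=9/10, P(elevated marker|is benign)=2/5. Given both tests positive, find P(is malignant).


After test 1: P(+) = 4/5*1/2 + 3/10*1/2 = 11/20
P(B|+) = (2/5)/(11/20) = 8/11
After test 2 (use post1 as new prior): P(+) = 9/10*8/11 + 2/5*3/11 = 42/55
P(B|+,+) = (36/55)/(42/55) = 6/7

6/7


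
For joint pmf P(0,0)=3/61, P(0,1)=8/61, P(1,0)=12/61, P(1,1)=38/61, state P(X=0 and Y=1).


Read from table: P(X=0, Y=1) = 8/61

8/61


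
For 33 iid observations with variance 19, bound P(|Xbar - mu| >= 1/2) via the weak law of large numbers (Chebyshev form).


Var(Xbar) = Var(X)/n = 19/33
Chebyshev: P(|Xbar-mu| >= 1/2) <= Var(Xbar)/(1/2)^2 = (19/33)/(1/4) = 76/33
Bound exceeds 1, so trivial bound: 1

1


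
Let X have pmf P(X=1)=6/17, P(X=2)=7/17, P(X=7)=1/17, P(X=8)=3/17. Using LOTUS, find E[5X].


E[5X] = sum(g(x)*P(x))
= 5*6/17 + 10*7/17 + 35*1/17 + 40*3/17
= 15

15


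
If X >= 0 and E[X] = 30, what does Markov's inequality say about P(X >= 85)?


Markov: P(X >= a) <= E[X]/a
P(X >= 85) <= 30/85 = 6/17

6/17


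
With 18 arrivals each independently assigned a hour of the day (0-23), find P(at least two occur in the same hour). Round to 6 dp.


P(all different) = prod((24-i)/24 for i=0..17) = 0.000123
P(at least one match) = 1 - 0.000123 = 0.999877

0.999877


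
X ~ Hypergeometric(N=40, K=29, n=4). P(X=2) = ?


P(X=2) = C(29,2)*C(11,2) / C(40,4)
= 406*55 / 91390
= 22330/91390 = 2233/9139

2233/9139


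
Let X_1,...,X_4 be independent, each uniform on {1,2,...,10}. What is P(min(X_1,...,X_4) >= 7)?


P(min >= 7) = P(all X_i >= 7) = (P(X_1 >= 7))^4
= (4/10)^4 = (2/5)^4 = 16/625

16/625


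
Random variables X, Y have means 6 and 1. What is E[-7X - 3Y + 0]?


E[-7X - 3Y + 0] = -7*E[X] - 3*E[Y] + 0
= (-7)*(6) + (-3)*(1) + (0)
= -42 - 3 + 0 = -45

-45


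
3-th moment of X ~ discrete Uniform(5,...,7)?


E[X^3] = (1/3) * sum(x^3 for x=5..7)
= 684/3 = 228

228


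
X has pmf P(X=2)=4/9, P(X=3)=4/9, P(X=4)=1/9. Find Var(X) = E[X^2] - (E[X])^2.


E[X] = 8/3, E[X^2] = 68/9
Var(X) = E[X^2] - (E[X])^2 = 68/9 - (8/3)^2 = 4/9

4/9


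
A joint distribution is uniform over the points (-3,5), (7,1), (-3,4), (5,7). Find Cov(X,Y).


E[X]=3/2, E[Y]=17/4, E[XY]=15/4
Cov(X,Y) = E[XY] - E[X]E[Y] = 15/4 - 3/2*17/4 = -21/8

-21/8


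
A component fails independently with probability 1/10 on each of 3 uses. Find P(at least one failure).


P(at least one) = 1 - P(none)
P(none) = (1 - 1/10)^3 = (9/10)^3 = 729/1000
P(at least one) = 1 - 729/1000 = 271/1000

271/1000


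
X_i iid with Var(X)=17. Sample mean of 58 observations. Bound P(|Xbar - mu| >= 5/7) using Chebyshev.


Var(Xbar) = Var(X)/n = 17/58
Chebyshev: P(|Xbar-mu| >= 5/7) <= Var(Xbar)/(5/7)^2 = (17/58)/(25/49) = 833/1450

833/1450


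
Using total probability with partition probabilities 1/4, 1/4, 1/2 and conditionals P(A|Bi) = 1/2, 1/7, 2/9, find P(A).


P(A) = P(A|B1)P(B1) + P(A|B2)P(B2) + P(A|B3)P(B3)
= 1/2*1/4 + 1/7*1/4 + 2/9*1/2
= 1/8 + 1/28 + 1/9 = 137/504

137/504


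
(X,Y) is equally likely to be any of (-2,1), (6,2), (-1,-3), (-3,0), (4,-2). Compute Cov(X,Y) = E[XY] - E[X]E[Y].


E[X]=4/5, E[Y]=-2/5, E[XY]=1
Cov(X,Y) = E[XY] - E[X]E[Y] = 1 - 4/5*-2/5 = 33/25

33/25


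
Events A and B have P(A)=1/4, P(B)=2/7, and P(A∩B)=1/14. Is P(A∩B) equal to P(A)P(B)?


P(A)*P(B) = 1/4*2/7 = 1/14
P(A∩B) = 1/14, which equals P(A)P(B), so independent

Yes, A and B are independent


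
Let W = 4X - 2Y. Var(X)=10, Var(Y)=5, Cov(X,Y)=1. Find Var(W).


Var(4X - 2Y) = 4^2*Var(X) + (-2)^2*Var(Y) + 2*4*(-2)*Cov(X,Y)
= 16*10 + 4*5 - 16*1
= 160 + 20 - 16 = 164

164


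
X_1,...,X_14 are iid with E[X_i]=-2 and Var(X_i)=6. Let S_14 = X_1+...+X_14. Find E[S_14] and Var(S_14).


E[S_n] = n*mu = 14*-2 = -28
Var(S_n) = n*sigma^2 = 14*6 = 84

E[S_14]=-28, Var(S_14)=84


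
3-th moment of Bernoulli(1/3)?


For Bernoulli: X in {0,1}
E[X^3] = 0^3*(1-1/3) + 1^3*1/3 = 1/3

1/3


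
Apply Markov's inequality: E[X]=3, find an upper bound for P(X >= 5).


Markov: P(X >= a) <= E[X]/a
P(X >= 5) <= 3/5

3/5


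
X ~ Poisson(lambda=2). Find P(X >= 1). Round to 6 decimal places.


P(X>=1) = 1 - P(X<=0) = 1 - (e^(-2)*2^0/0!)
≈ 1 - 0.1353352832 = 0.8646647168
≈ 0.864665

0.864665


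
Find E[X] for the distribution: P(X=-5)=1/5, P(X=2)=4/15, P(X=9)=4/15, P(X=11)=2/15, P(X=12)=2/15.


E[X] = sum(x * P(x))
= -5*1/5 + 2*4/15 + 9*4/15 + 11*2/15 + 12*2/15
= 5

5


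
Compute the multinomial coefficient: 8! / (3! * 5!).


8! = 40320
Denominator: 3!=6 * 5!=120
Coefficient = 40320 / 720 = 56

56


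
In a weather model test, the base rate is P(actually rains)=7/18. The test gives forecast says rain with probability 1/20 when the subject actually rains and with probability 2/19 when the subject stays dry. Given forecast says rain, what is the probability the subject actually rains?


P(A) = P(A|B)P(B) + P(A|B')P(B') = 1/20*7/18 + 2/19*11/18 = 191/2280
P(B|A) = P(A|B)P(B)/P(A) = (7/360)/(191/2280) = 133/573

133/573


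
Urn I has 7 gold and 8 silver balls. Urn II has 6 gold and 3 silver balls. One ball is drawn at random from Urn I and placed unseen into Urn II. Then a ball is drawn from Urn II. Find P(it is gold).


P(transfer gold) = 7/15; P(transfer silver) = 8/15
If gold transferred: Urn II has 7 gold of 10, so P(gold|gold moved) = 7/10
If silver transferred: Urn II has 6 gold of 10, so P(gold|silver moved) = 3/5
By total probability: P(gold) = 7/15*7/10 + 8/15*3/5 = 97/150

97/150


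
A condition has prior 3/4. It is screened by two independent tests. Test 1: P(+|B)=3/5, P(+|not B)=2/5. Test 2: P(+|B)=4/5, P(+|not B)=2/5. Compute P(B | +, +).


After test 1: P(+) = 3/5*3/4 + 2/5*1/4 = 11/20
P(B|+) = (9/20)/(11/20) = 9/11
After test 2 (use post1 as new prior): P(+) = 4/5*9/11 + 2/5*2/11 = 8/11
P(B|+,+) = (36/55)/(8/11) = 9/10

9/10


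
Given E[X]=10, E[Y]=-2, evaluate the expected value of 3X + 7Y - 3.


E[3X + 7Y - 3] = 3*E[X] + 7*E[Y] - 3
= (3)*(10) + (7)*(-2) + (-3)
= 30 - 14 - 3 = 13

13


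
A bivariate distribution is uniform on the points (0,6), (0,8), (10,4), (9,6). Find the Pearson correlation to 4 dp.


Cov(X,Y) = -5.0000, Var(X) = 22.6875, Var(Y) = 2.0000
rho = Cov/(sqrt(VarX)*sqrt(VarY)) = -0.7423

-0.7423


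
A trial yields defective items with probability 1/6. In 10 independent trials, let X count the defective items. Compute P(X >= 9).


P(X>=9) = P(X=9) + P(X=10)
= 25/30233088 + 1/60466176
= 17/20155392

17/20155392


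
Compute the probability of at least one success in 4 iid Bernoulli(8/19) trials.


P(at least one) = 1 - P(none)
P(none) = (1 - 8/19)^4 = (11/19)^4 = 14641/130321
P(at least one) = 1 - 14641/130321 = 115680/130321

115680/130321


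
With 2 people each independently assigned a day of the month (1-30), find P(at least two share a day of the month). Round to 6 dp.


P(all different) = prod((30-i)/30 for i=0..1) = 0.966667
P(at least one match) = 1 - 0.966667 = 0.033333

0.033333


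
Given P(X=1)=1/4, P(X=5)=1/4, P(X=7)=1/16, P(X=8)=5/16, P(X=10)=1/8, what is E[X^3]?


E[X^3] = sum(g(x)*P(x))
= 1*1/4 + 125*1/4 + 343*1/16 + 512*5/16 + 1000*1/8
= 5407/16

5407/16


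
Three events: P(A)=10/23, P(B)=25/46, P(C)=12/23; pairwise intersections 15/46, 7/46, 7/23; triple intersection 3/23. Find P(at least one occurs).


P(A∪B∪C) = P(A)+P(B)+P(C) - P(AB)-P(AC)-P(BC) + P(ABC)
= 10/23+25/46+12/23 - 15/46-7/46-7/23 + 3/23
= 39/46

39/46


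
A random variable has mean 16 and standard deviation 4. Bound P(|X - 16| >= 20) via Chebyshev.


k = 20/4 = 5
Chebyshev: P(|X-mu| >= k*sigma) <= 1/k^2 = 1/5^2 = 1/25

1/25


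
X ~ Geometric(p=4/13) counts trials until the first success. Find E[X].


For geometric (trials until first success), E[X] = 1/p = 1/(4/13) = 13/4

13/4


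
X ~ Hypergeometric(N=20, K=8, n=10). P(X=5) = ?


P(X=5) = C(8,5)*C(12,5) / C(20,10)
= 56*792 / 184756
= 44352/184756 = 1008/4199

1008/4199


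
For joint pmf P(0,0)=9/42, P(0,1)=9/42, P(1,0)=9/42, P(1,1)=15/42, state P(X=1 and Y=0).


Read from table: P(X=1, Y=0) = 9/42 = 3/14

3/14


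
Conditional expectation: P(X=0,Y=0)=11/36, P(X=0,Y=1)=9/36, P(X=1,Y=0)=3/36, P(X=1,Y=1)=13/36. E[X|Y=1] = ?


P(Y=1) = 22/36
E[X|Y=1] = (0*9 + 1*13)/22 = 13/22

13/22


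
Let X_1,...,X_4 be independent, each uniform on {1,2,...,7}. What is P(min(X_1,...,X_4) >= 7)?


P(min >= 7) = P(all X_i >= 7) = (P(X_1 >= 7))^4
= (1/7)^4 = 1/2401

1/2401


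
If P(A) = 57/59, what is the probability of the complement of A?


P(A') = 1 - P(A) = 1 - 57/59 = 2/59

2/59


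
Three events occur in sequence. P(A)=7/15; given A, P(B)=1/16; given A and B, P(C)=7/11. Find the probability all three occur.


P(A∩B∩C) = P(A) * P(B|A) * P(C|A∩B)
= 7/15 * 1/16 * 7/11
= 7/240 * 7/11 = 49/2640

49/2640


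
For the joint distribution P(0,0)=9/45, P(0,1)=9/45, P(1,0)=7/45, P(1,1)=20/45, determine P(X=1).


P(X=1) = P(1,0)+P(1,1) = 7/45 + 20/45 = 27/45 = 3/5

3/5


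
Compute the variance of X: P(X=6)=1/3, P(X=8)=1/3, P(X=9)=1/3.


E[X] = 23/3, E[X^2] = 181/3
Var(X) = E[X^2] - (E[X])^2 = 181/3 - (23/3)^2 = 14/9

14/9


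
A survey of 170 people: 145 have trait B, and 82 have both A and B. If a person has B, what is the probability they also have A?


P(A|B) = P(A∩B)/P(B) = (82/170)/(145/170) = 82/145

82/145


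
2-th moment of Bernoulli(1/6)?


For Bernoulli: X in {0,1}
E[X^2] = 0^2*(1-1/6) + 1^2*1/6 = 1/6

1/6


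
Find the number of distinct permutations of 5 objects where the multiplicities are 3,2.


5! = 120
Denominator: 3!=6 * 2!=2
Coefficient = 120 / 12 = 10

10


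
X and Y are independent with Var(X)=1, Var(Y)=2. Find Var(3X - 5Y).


Independence => Cov(X,Y)=0
Var(3X - 5Y) = 3^2*Var(X) + (-5)^2*Var(Y)
= 9*1 + 25*2 = 59

59


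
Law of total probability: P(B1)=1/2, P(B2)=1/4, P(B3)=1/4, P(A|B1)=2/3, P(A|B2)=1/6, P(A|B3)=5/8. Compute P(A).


P(A) = P(A|B1)P(B1) + P(A|B2)P(B2) + P(A|B3)P(B3)
= 2/3*1/2 + 1/6*1/4 + 5/8*1/4
= 1/3 + 1/24 + 5/32 = 17/32

17/32


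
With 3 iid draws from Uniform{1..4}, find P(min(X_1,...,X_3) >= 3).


P(min >= 3) = P(all X_i >= 3) = (P(X_1 >= 3))^3
= (2/4)^3 = (1/2)^3 = 1/8

1/8


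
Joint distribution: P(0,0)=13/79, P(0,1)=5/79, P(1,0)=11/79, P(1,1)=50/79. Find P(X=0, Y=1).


Read from table: P(X=0, Y=1) = 5/79

5/79


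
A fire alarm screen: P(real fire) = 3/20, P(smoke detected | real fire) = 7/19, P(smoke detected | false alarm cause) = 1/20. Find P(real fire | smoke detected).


P(A) = P(A|B)P(B) + P(A|B')P(B') = 7/19*3/20 + 1/20*17/20 = 743/7600
P(B|A) = P(A|B)P(B)/P(A) = (21/380)/(743/7600) = 420/743

420/743


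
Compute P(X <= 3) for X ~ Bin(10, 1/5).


P(X<=3) = P(X=0) + P(X=1) + P(X=2) + P(X=3)
= 1048576/9765625 + 524288/1953125 + 589824/1953125 + 393216/1953125
= 8585216/9765625

8585216/9765625


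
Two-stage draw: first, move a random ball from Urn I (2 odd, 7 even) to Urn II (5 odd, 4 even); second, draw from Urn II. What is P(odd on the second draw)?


P(transfer odd) = 2/9; P(transfer even) = 7/9
If odd transferred: Urn II has 6 odd of 10, so P(odd|odd moved) = 3/5
If even transferred: Urn II has 5 odd of 10, so P(odd|even moved) = 1/2
By total probability: P(odd) = 2/9*3/5 + 7/9*1/2 = 47/90

47/90


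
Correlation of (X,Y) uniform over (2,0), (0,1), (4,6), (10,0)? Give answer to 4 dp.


Cov(X,Y) = -1.0000, Var(X) = 14.0000, Var(Y) = 6.1875
rho = Cov/(sqrt(VarX)*sqrt(VarY)) = -0.1074

-0.1074


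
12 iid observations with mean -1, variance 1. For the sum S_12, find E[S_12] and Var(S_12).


E[S_n] = n*mu = 12*-1 = -12
Var(S_n) = n*sigma^2 = 12*1 = 12

E[S_12]=-12, Var(S_12)=12


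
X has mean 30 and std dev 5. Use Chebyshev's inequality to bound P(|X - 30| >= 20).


k = 20/5 = 4
Chebyshev: P(|X-mu| >= k*sigma) <= 1/k^2 = 1/4^2 = 1/16

1/16


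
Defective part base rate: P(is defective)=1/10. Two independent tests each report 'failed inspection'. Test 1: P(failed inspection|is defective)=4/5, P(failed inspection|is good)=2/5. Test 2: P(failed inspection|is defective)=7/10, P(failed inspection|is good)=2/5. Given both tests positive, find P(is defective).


After test 1: P(+) = 4/5*1/10 + 2/5*9/10 = 11/25
P(B|+) = (2/25)/(11/25) = 2/11
After test 2 (use post1 as new prior): P(+) = 7/10*2/11 + 2/5*9/11 = 5/11
P(B|+,+) = (7/55)/(5/11) = 7/25

7/25


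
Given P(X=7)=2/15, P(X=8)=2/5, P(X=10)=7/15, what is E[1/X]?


E[1/X] = sum(g(x)*P(x))
= 1/7*2/15 + 1/8*2/5 + 1/10*7/15
= 81/700

81/700


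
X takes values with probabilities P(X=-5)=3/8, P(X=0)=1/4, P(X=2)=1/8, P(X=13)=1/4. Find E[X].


E[X] = sum(x * P(x))
= -5*3/8 + 0*1/4 + 2*1/8 + 13*1/4
= 13/8

13/8


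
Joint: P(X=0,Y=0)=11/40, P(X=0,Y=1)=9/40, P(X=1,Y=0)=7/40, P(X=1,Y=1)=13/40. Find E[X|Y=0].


P(Y=0) = 18/40
E[X|Y=0] = (0*11 + 1*7)/18 = 7/18

7/18


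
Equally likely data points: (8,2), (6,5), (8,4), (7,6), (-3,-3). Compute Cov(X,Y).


E[X]=26/5, E[Y]=14/5, E[XY]=129/5
Cov(X,Y) = E[XY] - E[X]E[Y] = 129/5 - 26/5*14/5 = 281/25

281/25


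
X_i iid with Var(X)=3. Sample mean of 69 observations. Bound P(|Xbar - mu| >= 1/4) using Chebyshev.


Var(Xbar) = Var(X)/n = 3/69
Chebyshev: P(|Xbar-mu| >= 1/4) <= Var(Xbar)/(1/4)^2 = (1/23)/(1/16) = 16/23

16/23


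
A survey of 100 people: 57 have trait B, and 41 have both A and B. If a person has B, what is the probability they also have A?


P(A|B) = P(A∩B)/P(B) = (41/100)/(57/100) = 41/57

41/57


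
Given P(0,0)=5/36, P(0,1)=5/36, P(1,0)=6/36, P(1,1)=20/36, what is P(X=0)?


P(X=0) = P(0,0)+P(0,1) = 5/36 + 5/36 = 10/36 = 5/18

5/18


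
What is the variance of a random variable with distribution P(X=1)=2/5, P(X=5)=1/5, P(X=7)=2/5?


E[X] = 21/5, E[X^2] = 25
Var(X) = E[X^2] - (E[X])^2 = 25 - (21/5)^2 = 184/25

184/25


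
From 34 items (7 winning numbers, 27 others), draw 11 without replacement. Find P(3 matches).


P(X=3) = C(7,3)*C(27,8) / C(34,11)
= 35*2220075 / 286097760
= 77702625/286097760 = 132825/489056

132825/489056


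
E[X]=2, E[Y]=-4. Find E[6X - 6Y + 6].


E[6X - 6Y + 6] = 6*E[X] - 6*E[Y] + 6
= (6)*(2) + (-6)*(-4) + (6)
= 12 + 24 + 6 = 42

42


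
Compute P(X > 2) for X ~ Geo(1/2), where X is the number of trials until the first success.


P(X > 2) = P(first 2 trials all fail) = (1-p)^2 = (1/2)^2 = 1/4

1/4


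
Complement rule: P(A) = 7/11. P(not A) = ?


P(A') = 1 - P(A) = 1 - 7/11 = 4/11

4/11


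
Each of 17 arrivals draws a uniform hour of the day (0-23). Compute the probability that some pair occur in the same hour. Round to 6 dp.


P(all different) = prod((24-i)/24 for i=0..16) = 0.000423
P(at least one match) = 1 - 0.000423 = 0.999577

0.999577


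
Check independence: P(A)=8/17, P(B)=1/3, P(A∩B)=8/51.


P(A)*P(B) = 8/17*1/3 = 8/51
P(A∩B) = 8/51, which equals P(A)P(B), so independent

Yes, A and B are independent


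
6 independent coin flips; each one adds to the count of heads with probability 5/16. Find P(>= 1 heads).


P(at least one) = 1 - P(none)
P(none) = (1 - 5/16)^6 = (11/16)^6 = 1771561/16777216
P(at least one) = 1 - 1771561/16777216 = 15005655/16777216

15005655/16777216


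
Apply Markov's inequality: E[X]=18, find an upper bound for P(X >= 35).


Markov: P(X >= a) <= E[X]/a
P(X >= 35) <= 18/35

18/35


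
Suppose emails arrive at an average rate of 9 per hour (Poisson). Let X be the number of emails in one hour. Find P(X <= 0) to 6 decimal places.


P(X<=0) = e^(-9)*9^0/0!
≈ 0.0001234098
≈ 0.000123

0.000123


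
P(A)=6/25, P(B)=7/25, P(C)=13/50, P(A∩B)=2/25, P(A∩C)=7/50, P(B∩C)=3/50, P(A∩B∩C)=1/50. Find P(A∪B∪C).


P(A∪B∪C) = P(A)+P(B)+P(C) - P(AB)-P(AC)-P(BC) + P(ABC)
= 6/25+7/25+13/50 - 2/25-7/50-3/50 + 1/50
= 13/25

13/25


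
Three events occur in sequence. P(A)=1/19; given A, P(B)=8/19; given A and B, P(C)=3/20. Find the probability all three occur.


P(A∩B∩C) = P(A) * P(B|A) * P(C|A∩B)
= 1/19 * 8/19 * 3/20
= 8/361 * 3/20 = 6/1805

6/1805


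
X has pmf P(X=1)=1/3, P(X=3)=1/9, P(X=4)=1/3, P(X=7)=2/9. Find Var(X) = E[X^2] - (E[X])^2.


E[X] = 32/9, E[X^2] = 158/9
Var(X) = E[X^2] - (E[X])^2 = 158/9 - (32/9)^2 = 398/81

398/81


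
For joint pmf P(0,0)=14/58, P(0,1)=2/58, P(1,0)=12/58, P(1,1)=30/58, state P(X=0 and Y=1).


Read from table: P(X=0, Y=1) = 2/58 = 1/29

1/29


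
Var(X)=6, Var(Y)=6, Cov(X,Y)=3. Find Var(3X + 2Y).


Var(3X + 2Y) = 3^2*Var(X) + 2^2*Var(Y) + 2*3*2*Cov(X,Y)
= 9*6 + 4*6 + 12*3
= 54 + 24 + 36 = 114

114


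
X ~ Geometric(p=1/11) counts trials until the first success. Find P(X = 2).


P(X=2) = (1-p)^1 * p = (10/11)^1 * 1/11
= 10/11 * 1/11 = 10/121

10/121


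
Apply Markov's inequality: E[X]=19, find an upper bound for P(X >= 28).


Markov: P(X >= a) <= E[X]/a
P(X >= 28) <= 19/28

19/28


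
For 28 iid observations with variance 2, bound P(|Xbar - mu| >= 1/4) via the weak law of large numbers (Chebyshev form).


Var(Xbar) = Var(X)/n = 2/28
Chebyshev: P(|Xbar-mu| >= 1/4) <= Var(Xbar)/(1/4)^2 = (1/14)/(1/16) = 8/7
Bound exceeds 1, so trivial bound: 1

1


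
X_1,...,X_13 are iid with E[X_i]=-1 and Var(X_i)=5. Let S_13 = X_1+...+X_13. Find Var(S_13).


By independence, Var(S_n) = n*Var(X_1) = 13*5 = 65

65


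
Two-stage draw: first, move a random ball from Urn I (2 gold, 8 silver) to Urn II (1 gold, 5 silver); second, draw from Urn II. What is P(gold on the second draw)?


P(transfer gold) = 2/10 = 1/5; P(transfer silver) = 4/5
If gold transferred: Urn II has 2 gold of 7, so P(gold|gold moved) = 2/7
If silver transferred: Urn II has 1 gold of 7, so P(gold|silver moved) = 1/7
By total probability: P(gold) = 1/5*2/7 + 4/5*1/7 = 6/35

6/35


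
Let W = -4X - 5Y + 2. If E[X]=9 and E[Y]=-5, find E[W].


E[-4X - 5Y + 2] = -4*E[X] - 5*E[Y] + 2
= (-4)*(9) + (-5)*(-5) + (2)
= -36 + 25 + 2 = -9

-9


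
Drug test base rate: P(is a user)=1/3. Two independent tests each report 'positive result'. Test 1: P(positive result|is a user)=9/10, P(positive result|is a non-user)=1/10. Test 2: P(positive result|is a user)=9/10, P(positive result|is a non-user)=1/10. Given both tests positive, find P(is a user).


After test 1: P(+) = 9/10*1/3 + 1/10*2/3 = 11/30
P(B|+) = (3/10)/(11/30) = 9/11
After test 2 (use post1 as new prior): P(+) = 9/10*9/11 + 1/10*2/11 = 83/110
P(B|+,+) = (81/110)/(83/110) = 81/83

81/83


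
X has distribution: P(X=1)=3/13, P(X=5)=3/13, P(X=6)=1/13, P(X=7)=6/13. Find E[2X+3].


E[2X+3] = sum(g(x)*P(x))
= 5*3/13 + 13*3/13 + 15*1/13 + 17*6/13
= 171/13

171/13


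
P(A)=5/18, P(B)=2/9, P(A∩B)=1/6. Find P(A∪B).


P(A∪B) = P(A) + P(B) - P(A∩B)
= 5/18 + 2/9 - 1/6 = 1/3

1/3


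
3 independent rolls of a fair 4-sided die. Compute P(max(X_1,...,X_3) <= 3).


P(max <= 3) = P(all X_i <= 3) = (P(X_1 <= 3))^3
= (3/4)^3 = 27/64

27/64


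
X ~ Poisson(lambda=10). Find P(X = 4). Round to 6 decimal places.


P(X=4) = e^(-10) * 10^4 / 4!
≈ 0.00004539992976 * 10000 / 24
≈ 0.018917

0.018917


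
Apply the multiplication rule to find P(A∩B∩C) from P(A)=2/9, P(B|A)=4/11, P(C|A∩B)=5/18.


P(A∩B∩C) = P(A) * P(B|A) * P(C|A∩B)
= 2/9 * 4/11 * 5/18
= 8/99 * 5/18 = 20/891

20/891


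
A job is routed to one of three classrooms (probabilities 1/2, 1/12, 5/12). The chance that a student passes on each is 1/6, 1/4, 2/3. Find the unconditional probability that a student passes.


P(A) = P(A|B1)P(B1) + P(A|B2)P(B2) + P(A|B3)P(B3)
= 1/6*1/2 + 1/4*1/12 + 2/3*5/12
= 1/12 + 1/48 + 5/18 = 55/144

55/144


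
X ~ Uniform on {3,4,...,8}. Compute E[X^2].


E[X^2] = (1/6) * sum(x^2 for x=3..8)
= 199/6

199/6


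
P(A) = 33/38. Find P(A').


P(A') = 1 - P(A) = 1 - 33/38 = 5/38

5/38


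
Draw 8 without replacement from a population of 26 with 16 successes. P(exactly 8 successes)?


P(X=8) = C(16,8)*C(10,0) / C(26,8)
= 12870*1 / 1562275
= 12870/1562275 = 18/2185

18/2185


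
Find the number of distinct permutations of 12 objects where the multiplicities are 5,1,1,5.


12! = 479001600
Denominator: 5!=120 * 1!=1 * 1!=1 * 5!=120
Coefficient = 479001600 / 14400 = 33264

33264


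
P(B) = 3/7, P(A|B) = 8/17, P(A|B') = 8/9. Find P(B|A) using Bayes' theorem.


P(A) = P(A|B)P(B) + P(A|B')P(B') = 8/17*3/7 + 8/9*4/7 = 760/1071
P(B|A) = P(A|B)P(B)/P(A) = (24/119)/(760/1071) = 27/95

27/95


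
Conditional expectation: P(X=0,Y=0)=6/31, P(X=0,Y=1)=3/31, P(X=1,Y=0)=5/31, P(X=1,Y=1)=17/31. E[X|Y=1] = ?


P(Y=1) = 20/31
E[X|Y=1] = (0*3 + 1*17)/20 = 17/20

17/20


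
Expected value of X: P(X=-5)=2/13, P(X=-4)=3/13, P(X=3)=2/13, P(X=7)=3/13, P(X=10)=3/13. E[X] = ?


E[X] = sum(x * P(x))
= -5*2/13 - 4*3/13 + 3*2/13 + 7*3/13 + 10*3/13
= 35/13

35/13


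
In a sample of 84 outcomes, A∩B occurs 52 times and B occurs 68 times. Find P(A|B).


P(A|B) = P(A∩B)/P(B) = (52/84)/(68/84) = 52/68 = 13/17

13/17


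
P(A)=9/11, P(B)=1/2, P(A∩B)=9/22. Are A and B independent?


P(A)*P(B) = 9/11*1/2 = 9/22
P(A∩B) = 9/22, which equals P(A)P(B), so independent

Yes, A and B are independent


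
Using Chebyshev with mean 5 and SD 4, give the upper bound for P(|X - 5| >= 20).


k = 20/4 = 5
Chebyshev: P(|X-mu| >= k*sigma) <= 1/k^2 = 1/5^2 = 1/25

1/25


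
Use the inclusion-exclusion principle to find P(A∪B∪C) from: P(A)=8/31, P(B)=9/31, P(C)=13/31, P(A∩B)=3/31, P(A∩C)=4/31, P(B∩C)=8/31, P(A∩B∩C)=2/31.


P(A∪B∪C) = P(A)+P(B)+P(C) - P(AB)-P(AC)-P(BC) + P(ABC)
= 8/31+9/31+13/31 - 3/31-4/31-8/31 + 2/31
= 17/31

17/31


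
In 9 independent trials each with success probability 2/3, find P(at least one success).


P(at least one) = 1 - P(none)
P(none) = (1 - 2/3)^9 = (1/3)^9 = 1/19683
P(at least one) = 1 - 1/19683 = 19682/19683

19682/19683


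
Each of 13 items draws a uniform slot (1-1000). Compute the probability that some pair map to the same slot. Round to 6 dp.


P(all different) = prod((1000-i)/1000 for i=0..12) = 0.924662
P(at least one match) = 1 - 0.924662 = 0.075338

0.075338
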